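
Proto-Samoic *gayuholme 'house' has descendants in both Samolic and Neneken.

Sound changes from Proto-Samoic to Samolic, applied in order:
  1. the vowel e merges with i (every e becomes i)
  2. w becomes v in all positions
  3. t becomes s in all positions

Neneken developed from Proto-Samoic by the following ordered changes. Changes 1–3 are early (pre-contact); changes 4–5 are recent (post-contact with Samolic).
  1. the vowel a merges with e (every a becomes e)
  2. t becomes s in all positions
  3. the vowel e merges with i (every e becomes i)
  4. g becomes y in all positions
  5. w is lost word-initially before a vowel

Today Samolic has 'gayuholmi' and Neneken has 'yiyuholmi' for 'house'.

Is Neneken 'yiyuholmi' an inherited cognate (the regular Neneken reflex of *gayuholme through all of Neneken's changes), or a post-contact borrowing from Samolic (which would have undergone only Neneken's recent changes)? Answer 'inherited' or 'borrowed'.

inherited

If inherited, *gayuholme would pass through all of Neneken's changes:
Neneken: *gayuholme > geyuholme > giyuholmi > yiyuholmi  (by vowel merger, vowel merger, unconditioned shift)
If borrowed from Samolic 'gayuholmi' after the early changes, it would undergo only the recent ones:
  rule 4 (unconditioned shift): gayuholmi → yayuholmi
  rule 5 (glide loss): no change (yayuholmi)
  ⇒ as a loan: yayuholmi
Neneken 'yiyuholmi' matches the inherited outcome exactly, so it is an inherited cognate, not a loan.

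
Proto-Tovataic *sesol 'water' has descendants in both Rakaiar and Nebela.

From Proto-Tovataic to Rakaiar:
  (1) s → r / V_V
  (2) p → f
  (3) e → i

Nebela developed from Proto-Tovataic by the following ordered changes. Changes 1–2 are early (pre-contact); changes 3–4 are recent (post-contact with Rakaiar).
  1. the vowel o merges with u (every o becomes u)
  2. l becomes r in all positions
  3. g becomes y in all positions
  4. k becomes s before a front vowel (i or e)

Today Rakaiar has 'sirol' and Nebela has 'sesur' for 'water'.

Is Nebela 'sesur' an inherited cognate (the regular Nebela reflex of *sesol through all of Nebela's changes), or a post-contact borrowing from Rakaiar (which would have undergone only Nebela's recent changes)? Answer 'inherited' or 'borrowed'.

inherited

If inherited, *sesol would pass through all of Nebela's changes:
Nebela: *sesol
  sesol → sesul   [vowel merger]
  sesul → sesur   [unconditioned shift]
  sesur (rule 3 does not apply)
  sesur (rule 4 does not apply)
  giving Nebela sesur.
If borrowed from Rakaiar 'sirol' after the early changes, it would undergo only the recent ones:
  rule 3 (unconditioned shift): no change (sirol)
  rule 4 (palatalisation): no change (sirol)
  ⇒ as a loan: sirol
Nebela 'sesur' matches the inherited outcome exactly, so it is an inherited cognate, not a loan.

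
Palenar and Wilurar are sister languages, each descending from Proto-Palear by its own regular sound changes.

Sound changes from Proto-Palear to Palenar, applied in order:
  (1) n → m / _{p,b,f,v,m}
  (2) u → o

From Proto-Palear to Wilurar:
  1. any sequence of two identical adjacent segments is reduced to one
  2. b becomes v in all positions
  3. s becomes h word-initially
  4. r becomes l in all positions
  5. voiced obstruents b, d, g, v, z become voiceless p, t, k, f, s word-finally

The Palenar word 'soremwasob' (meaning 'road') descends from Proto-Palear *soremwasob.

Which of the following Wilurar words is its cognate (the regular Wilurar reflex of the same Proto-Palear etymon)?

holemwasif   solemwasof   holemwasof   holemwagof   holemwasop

Wilurar: start from *soremwasob.
  rule 1: no change — soremwasob
  rule 2 (unconditioned shift): soremwasob → soremwasov
  rule 3 (debuccalisation): soremwasov → horemwasov
  rule 4 (unconditioned shift): horemwasov → holemwasov
  rule 5 (final devoicing): holemwasov → holemwasof
  ⇒ Wilurar holemwasof

holemwasof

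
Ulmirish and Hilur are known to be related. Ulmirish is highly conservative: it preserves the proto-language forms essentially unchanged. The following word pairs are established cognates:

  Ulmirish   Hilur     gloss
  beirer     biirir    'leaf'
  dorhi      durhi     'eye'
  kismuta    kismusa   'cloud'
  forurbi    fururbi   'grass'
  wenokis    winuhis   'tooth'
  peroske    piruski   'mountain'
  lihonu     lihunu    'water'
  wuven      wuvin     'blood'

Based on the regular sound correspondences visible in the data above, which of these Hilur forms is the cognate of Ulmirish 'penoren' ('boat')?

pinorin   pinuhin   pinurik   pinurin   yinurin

pinurin

wenokis ~ winuhis, wuven ~ wuvin — Ulmirish e corresponds to Hilur i after a consonant, before a nasal.
dorhi ~ durhi, forurbi ~ fururbi — Ulmirish o corresponds to Hilur u after a consonant, before r.
Applying these to Ulmirish 'penoren':
  penoren → pinoren   (e→i after a consonant, before a nasal)
  pinoren → pinuren   (o→u after a consonant, before r)
  pinuren → pinurin   (e→i after a consonant, before a nasal)
So the Hilur cognate is 'pinurin'.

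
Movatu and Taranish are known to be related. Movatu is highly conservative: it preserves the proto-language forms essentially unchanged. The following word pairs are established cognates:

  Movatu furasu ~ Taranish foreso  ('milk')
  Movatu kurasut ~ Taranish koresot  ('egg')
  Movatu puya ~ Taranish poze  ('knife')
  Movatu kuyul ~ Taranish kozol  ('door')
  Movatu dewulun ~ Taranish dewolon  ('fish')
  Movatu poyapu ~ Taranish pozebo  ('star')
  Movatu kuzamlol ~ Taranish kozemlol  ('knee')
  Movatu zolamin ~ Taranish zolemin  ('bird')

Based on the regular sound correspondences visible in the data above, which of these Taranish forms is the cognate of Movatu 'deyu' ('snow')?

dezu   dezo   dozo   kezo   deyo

kuyul ~ kozol — Movatu y corresponds to Taranish z between vowels (before a back vowel).
furasu ~ foreso, poyapu ~ pozebo — Movatu u corresponds to Taranish o word-finally.
Applying these to Movatu 'deyu':
  deyu → dezu   (y→z between vowels (before a back vowel))
  dezu → dezo   (u→o word-finally)
So the Taranish cognate is 'dezo'.

dezo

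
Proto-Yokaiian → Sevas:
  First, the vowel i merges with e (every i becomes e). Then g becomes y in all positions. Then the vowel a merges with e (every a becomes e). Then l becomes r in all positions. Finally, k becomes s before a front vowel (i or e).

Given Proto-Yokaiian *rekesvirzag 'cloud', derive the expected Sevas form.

Sevas: start from *rekesvirzag.
  rule 1 (vowel merger): rekesvirzag → rekesverzag
  rule 2 (unconditioned shift): rekesverzag → rekesverzay
  rule 3 (vowel merger): rekesverzay → rekesverzey
  rule 4: no change — rekesverzey
  rule 5 (palatalisation): rekesverzey → resesverzey
  ⇒ Sevas resesverzey

resesverzey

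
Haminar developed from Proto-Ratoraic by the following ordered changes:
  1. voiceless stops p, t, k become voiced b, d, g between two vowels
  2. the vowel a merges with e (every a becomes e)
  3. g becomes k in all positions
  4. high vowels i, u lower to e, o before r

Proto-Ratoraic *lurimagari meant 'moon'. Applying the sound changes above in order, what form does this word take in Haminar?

lorimekeri

Haminar: *lurimagari
  lurimagari (rule 1 does not apply)
  lurimagari → lurimegeri   [vowel merger]
  lurimegeri → lurimekeri   [unconditioned shift]
  lurimekeri → lorimekeri   [pre-rhotic lowering]
  giving Haminar lorimekeri.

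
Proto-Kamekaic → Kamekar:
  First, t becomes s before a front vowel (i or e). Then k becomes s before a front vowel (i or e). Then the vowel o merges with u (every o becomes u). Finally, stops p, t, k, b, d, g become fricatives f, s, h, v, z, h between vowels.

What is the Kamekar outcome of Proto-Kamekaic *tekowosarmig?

Kamekar: *tekowosarmig
  tekowosarmig → sekowosarmig   [palatalisation]
  sekowosarmig (rule 2 does not apply)
  sekowosarmig → sekuwusarmig   [vowel merger]
  sekuwusarmig → sehuwusarmig   [intervocalic lenition]
  giving Kamekar sehuwusarmig.

sehuwusarmig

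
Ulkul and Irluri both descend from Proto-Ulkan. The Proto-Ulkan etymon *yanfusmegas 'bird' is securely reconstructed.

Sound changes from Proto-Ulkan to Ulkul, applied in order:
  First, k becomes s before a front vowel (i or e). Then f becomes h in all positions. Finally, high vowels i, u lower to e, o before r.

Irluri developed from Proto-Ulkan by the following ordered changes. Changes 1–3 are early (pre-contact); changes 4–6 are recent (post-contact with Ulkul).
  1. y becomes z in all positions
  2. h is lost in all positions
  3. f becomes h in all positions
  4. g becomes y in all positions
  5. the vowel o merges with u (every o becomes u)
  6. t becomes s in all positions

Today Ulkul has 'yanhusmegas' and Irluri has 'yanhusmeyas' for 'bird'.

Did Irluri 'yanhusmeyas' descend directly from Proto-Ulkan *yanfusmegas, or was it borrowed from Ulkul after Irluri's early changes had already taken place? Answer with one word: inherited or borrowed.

If inherited, *yanfusmegas would pass through all of Irluri's changes:
Irluri: *yanfusmegas > zanfusmegas > zanhusmegas > zanhusmeyas  (by unconditioned shift, unconditioned shift, unconditioned shift)
If borrowed from Ulkul 'yanhusmegas' after the early changes, it would undergo only the recent ones:
  rule 4 (unconditioned shift): yanhusmegas → yanhusmeyas
  rule 5 (vowel merger): no change (yanhusmeyas)
  rule 6 (unconditioned shift): no change (yanhusmeyas)
  ⇒ as a loan: yanhusmeyas
Irluri 'yanhusmeyas' matches the loan outcome 'yanhusmeyas', not the inherited 'zanhusmeyas' — it skipped the early Irluri changes, so it was borrowed from Ulkul.

borrowed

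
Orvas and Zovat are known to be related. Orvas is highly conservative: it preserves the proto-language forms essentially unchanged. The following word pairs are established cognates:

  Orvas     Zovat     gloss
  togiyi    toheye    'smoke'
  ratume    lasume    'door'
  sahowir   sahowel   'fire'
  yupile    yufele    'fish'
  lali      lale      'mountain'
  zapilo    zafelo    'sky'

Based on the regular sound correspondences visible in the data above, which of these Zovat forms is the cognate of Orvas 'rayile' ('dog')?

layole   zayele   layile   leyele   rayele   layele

layele

ratume ~ lasume — Orvas r corresponds to Zovat l word-initially before a back vowel.
togiyi ~ toheye, yupile ~ yufele — Orvas i corresponds to Zovat e after a consonant, before a consonant other than r, m, n, p, b, f, v.
Applying these to Orvas 'rayile':
  rayile → layile   (r→l word-initially before a back vowel)
  layile → layele   (i→e after a consonant, before a consonant other than r, m, n, p, b, f, v)
So the Zovat cognate is 'layele'.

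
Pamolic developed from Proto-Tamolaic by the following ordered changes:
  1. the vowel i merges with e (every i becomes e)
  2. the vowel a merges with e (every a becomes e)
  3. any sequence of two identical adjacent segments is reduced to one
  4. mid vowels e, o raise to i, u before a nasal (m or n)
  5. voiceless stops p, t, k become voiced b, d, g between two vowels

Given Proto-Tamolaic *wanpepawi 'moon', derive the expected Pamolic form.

Pamolic: start from *wanpepawi.
  rule 1 (vowel merger): wanpepawi → wanpepawe
  rule 2 (vowel merger): wanpepawe → wenpepewe
  rule 3: no change — wenpepewe
  rule 4 (pre-nasal raising): wenpepewe → winpepewe
  rule 5 (intervocalic voicing): winpepewe → winpebewe
  ⇒ Pamolic winpebewe

winpebewe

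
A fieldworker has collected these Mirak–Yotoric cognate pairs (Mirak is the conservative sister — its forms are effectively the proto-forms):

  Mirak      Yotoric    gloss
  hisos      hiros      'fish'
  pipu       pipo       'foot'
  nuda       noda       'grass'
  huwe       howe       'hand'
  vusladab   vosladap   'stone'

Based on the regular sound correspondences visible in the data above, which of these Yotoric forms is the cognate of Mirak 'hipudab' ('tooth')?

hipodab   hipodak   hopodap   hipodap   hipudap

nuda ~ noda, huwe ~ howe — Mirak u corresponds to Yotoric o after a consonant, before a consonant other than r, m, n, p, b, f, v.
vusladab ~ vosladap — Mirak b corresponds to Yotoric p word-finally.
Applying these to Mirak 'hipudab':
  hipudab → hipodab   (u→o after a consonant, before a consonant other than r, m, n, p, b, f, v)
  hipodab → hipodap   (b→p word-finally)
So the Yotoric cognate is 'hipodap'.

hipodap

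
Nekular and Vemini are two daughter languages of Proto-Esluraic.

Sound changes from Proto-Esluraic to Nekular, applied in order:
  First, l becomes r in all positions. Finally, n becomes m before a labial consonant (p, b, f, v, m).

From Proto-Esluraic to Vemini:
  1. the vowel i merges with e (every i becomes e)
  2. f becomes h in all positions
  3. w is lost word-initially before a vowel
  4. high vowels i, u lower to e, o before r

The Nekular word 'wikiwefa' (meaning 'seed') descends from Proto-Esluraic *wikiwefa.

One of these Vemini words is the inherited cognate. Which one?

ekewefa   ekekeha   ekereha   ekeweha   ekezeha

ekeweha

Vemini: start from *wikiwefa.
  rule 1 (vowel merger): wikiwefa → wekewefa
  rule 2 (unconditioned shift): wekewefa → wekeweha
  rule 3 (glide loss): wekeweha → ekeweha
  rule 4: no change — ekeweha
  ⇒ Vemini ekeweha
The other candidates each miss or misapply at least one Vemini change.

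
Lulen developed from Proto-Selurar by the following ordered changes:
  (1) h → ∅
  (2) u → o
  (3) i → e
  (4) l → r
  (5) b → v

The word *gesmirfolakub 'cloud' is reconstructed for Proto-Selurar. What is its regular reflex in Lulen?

Lulen: start from *gesmirfolakub.
  rule 1: no change — gesmirfolakub
  rule 2 (vowel merger): gesmirfolakub → gesmirfolakob
  rule 3 (vowel merger): gesmirfolakob → gesmerfolakob
  rule 4 (unconditioned shift): gesmerfolakob → gesmerforakob
  rule 5 (unconditioned shift): gesmerforakob → gesmerforakov
  ⇒ Lulen gesmerforakov

gesmerforakov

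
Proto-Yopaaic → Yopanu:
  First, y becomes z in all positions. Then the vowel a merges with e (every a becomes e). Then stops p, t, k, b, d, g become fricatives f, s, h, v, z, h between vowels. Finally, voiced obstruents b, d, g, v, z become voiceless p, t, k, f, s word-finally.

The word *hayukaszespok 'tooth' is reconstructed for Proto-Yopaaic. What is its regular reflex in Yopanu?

Yopanu: *hayukaszespok
  hayukaszespok → hazukaszespok   [unconditioned shift]
  hazukaszespok → hezukeszespok   [vowel merger]
  hezukeszespok → hezuheszespok   [intervocalic lenition]
  hezuheszespok (rule 4 does not apply)
  giving Yopanu hezuheszespok.

hezuheszespok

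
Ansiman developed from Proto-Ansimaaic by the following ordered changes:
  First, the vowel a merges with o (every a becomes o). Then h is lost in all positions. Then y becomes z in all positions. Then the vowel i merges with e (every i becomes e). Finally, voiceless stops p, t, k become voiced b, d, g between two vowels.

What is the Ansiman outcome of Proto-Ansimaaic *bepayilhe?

bebozele

Ansiman: *bepayilhe > bepoyilhe > bepoyile > bepozile > bepozele > bebozele  (by vowel merger, h-loss, unconditioned shift, vowel merger, intervocalic voicing)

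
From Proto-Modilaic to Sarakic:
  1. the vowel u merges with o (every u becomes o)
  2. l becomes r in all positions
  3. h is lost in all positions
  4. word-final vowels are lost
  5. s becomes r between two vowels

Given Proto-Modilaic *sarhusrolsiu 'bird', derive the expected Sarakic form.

sarosrorsi

Sarakic: *sarhusrolsiu > sarhosrolsio > sarhosrorsio > sarosrorsio > sarosrorsi  (by vowel merger, unconditioned shift, h-loss, apocope)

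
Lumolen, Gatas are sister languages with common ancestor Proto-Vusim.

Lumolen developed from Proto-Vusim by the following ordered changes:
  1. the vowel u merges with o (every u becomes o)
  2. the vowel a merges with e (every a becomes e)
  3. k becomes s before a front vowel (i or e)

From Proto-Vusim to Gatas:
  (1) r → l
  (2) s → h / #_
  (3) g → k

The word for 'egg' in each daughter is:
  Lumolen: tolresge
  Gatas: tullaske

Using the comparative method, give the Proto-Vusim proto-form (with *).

Position 7: Lumolen has g, Gatas has k. Lumolen preserves g here (none of its changes turn any other segment into g), so the proto-segment is *g.
Position 4: Lumolen has r, Gatas has l. Lumolen preserves r here (none of its changes turn any other segment into r), so the proto-segment is *r.
This points to *tulrasge. Verify forward in each daughter:
Lumolen: *tulrasge
  tulrasge → tolrasge   [vowel merger]
  tolrasge → tolresge   [vowel merger]
  tolresge (rule 3 does not apply)
  giving Lumolen tolresge.
Gatas: start from *tulrasge.
  rule 1 (unconditioned shift): tulrasge → tullasge
  rule 2: no change — tullasge
  rule 3 (unconditioned shift): tullasge → tullaske
  ⇒ Gatas tullaske
*tulrasge is the unique common source.

*tulrasge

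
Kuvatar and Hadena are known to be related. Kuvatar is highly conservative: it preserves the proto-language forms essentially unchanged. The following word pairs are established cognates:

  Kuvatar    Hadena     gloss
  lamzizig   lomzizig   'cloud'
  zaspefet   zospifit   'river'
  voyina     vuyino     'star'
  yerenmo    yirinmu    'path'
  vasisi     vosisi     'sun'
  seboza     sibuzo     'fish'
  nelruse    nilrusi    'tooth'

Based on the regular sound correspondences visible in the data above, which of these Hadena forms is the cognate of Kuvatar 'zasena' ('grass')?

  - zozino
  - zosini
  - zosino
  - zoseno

zaspefet ~ zospifit, vasisi ~ vosisi — Kuvatar a corresponds to Hadena o after a consonant, before a consonant other than r, m, n, p, b, f, v.
yerenmo ~ yirinmu — Kuvatar e corresponds to Hadena i after a consonant, before a nasal.
voyina ~ vuyino, seboza ~ sibuzo — Kuvatar a corresponds to Hadena o word-finally.
Applying these to Kuvatar 'zasena':
  zasena → zosena   (a→o after a consonant, before a consonant other than r, m, n, p, b, f, v)
  zosena → zosina   (e→i after a consonant, before a nasal)
  zosina → zosino   (a→o word-finally)
So the Hadena cognate is 'zosino'.

zosino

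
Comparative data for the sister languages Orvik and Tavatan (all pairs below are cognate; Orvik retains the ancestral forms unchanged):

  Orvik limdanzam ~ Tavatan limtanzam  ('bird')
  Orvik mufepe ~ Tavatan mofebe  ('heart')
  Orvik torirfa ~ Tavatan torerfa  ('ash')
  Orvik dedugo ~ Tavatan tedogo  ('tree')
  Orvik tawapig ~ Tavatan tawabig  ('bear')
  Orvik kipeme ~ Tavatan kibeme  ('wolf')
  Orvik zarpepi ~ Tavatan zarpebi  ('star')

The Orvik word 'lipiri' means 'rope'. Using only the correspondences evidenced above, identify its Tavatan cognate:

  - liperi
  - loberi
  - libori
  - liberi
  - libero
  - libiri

liberi

tawapig ~ tawabig, zarpepi ~ zarpebi — Orvik p corresponds to Tavatan b between vowels (before a front vowel).
torirfa ~ torerfa — Orvik i corresponds to Tavatan e after a consonant, before r.
Applying these to Orvik 'lipiri':
  lipiri → libiri   (p→b between vowels (before a front vowel))
  libiri → liberi   (i→e after a consonant, before r)
So the Tavatan cognate is 'liberi'.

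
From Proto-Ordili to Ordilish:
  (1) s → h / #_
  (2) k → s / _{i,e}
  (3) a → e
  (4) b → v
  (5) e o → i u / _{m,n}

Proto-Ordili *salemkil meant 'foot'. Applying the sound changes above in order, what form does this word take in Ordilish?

Ordilish: *salemkil > halemkil > halemsil > helemsil > helimsil  (by debuccalisation, palatalisation, vowel merger, pre-nasal raising)

helimsil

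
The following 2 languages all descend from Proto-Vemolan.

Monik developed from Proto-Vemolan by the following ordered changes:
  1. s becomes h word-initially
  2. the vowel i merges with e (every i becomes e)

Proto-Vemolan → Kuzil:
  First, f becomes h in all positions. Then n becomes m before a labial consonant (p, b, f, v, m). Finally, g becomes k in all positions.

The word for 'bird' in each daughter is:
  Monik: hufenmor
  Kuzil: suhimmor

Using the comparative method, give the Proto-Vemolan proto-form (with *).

Position 3: Monik has f, Kuzil has h. Monik preserves f here (none of its changes turn any other segment into f), so the proto-segment is *f.
Position 1: Monik has h, Kuzil has s. Kuzil preserves s here (none of its changes turn any other segment into s), so the proto-segment is *s.
Position 4: Monik has e, Kuzil has i. Kuzil preserves i here (none of its changes turn any other segment into i), so the proto-segment is *i.
Verify the candidate proto-form against each daughter:
Monik: start from *sufinmor.
  rule 1 (debuccalisation): sufinmor → hufinmor
  rule 2 (vowel merger): hufinmor → hufenmor
  ⇒ Monik hufenmor
Kuzil: *sufinmor > suhinmor > suhimmor  (by unconditioned shift, nasal place assimilation)
*sufinmor is the unique common source.

*sufinmor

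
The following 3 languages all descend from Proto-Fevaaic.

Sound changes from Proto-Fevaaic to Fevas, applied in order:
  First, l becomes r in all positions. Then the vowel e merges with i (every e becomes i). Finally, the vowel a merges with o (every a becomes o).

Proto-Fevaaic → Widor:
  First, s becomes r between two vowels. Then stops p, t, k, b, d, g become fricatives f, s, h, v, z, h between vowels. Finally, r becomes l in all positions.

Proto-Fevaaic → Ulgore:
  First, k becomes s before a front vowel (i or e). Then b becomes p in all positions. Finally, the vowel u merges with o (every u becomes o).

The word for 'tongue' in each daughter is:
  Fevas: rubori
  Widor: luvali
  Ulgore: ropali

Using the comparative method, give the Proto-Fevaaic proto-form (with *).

Position 4: Fevas has o, Widor has a, Ulgore has a. Widor preserves a here (none of its changes turn any other segment into a), so the proto-segment is *a.
Position 2: Fevas has u, Widor has u, Ulgore has o. Fevas preserves u here (none of its changes turn any other segment into u), so the proto-segment is *u.
This points to *rubali. Verify forward in each daughter:
Fevas: start from *rubali.
  rule 1 (unconditioned shift): rubali → rubari
  rule 2: no change — rubari
  rule 3 (vowel merger): rubari → rubori
  ⇒ Fevas rubori
Widor: start from *rubali.
  rule 1: no change — rubali
  rule 2 (intervocalic lenition): rubali → ruvali
  rule 3 (unconditioned shift): ruvali → luvali
  ⇒ Widor luvali
Ulgore: start from *rubali.
  rule 1: no change — rubali
  rule 2 (unconditioned shift): rubali → rupali
  rule 3 (vowel merger): rupali → ropali
  ⇒ Ulgore ropali
Only *rubali yields all of Fevas rubori, Widor luvali, Ulgore ropali.

*rubali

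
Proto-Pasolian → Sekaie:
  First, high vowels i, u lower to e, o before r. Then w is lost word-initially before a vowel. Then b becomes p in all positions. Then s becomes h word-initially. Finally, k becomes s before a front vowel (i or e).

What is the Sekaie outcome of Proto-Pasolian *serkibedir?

Sekaie: start from *serkibedir.
  rule 1 (pre-rhotic lowering): serkibedir → serkibeder
  rule 2: no change — serkibeder
  rule 3 (unconditioned shift): serkibeder → serkipeder
  rule 4 (debuccalisation): serkipeder → herkipeder
  rule 5 (palatalisation): herkipeder → hersipeder
  ⇒ Sekaie hersipeder

hersipeder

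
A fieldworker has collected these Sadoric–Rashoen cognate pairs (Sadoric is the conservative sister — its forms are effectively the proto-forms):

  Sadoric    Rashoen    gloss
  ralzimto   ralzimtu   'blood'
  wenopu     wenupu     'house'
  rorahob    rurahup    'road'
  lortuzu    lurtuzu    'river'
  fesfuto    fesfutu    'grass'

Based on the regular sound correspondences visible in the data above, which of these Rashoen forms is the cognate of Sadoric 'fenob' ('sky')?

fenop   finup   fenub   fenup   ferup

rorahob ~ rurahup — Sadoric o corresponds to Rashoen u after a consonant, before a labial obstruent.
rorahob ~ rurahup — Sadoric b corresponds to Rashoen p word-finally.
Applying these to Sadoric 'fenob':
  fenob → fenub   (o→u after a consonant, before a labial obstruent)
  fenub → fenup   (b→p word-finally)
So the Rashoen cognate is 'fenup'.

fenup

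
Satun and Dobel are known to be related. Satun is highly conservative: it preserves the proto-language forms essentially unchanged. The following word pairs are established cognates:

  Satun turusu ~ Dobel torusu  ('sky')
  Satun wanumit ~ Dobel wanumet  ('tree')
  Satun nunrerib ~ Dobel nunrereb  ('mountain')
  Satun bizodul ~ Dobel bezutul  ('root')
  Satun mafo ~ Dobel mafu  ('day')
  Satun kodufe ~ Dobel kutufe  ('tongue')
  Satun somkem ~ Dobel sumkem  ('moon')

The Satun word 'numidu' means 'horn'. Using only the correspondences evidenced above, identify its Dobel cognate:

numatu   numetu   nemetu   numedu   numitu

numetu

wanumit ~ wanumet, bizodul ~ bezutul — Satun i corresponds to Dobel e after a consonant, before a consonant other than r, m, n, p, b, f, v.
bizodul ~ bezutul, kodufe ~ kutufe — Satun d corresponds to Dobel t between vowels (before a back vowel).
Applying these to Satun 'numidu':
  numidu → numedu   (i→e after a consonant, before a consonant other than r, m, n, p, b, f, v)
  numedu → numetu   (d→t between vowels (before a back vowel))
So the Dobel cognate is 'numetu'.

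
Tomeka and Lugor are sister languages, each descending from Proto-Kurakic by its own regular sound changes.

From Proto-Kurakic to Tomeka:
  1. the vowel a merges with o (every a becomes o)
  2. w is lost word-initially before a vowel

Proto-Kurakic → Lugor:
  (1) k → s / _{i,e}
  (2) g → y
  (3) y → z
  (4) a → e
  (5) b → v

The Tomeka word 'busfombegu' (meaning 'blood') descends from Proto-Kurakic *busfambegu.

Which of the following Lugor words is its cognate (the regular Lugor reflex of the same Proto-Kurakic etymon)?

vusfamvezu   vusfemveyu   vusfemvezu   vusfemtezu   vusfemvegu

vusfemvezu

Lugor: *busfambegu
  busfambegu (rule 1 does not apply)
  busfambegu → busfambeyu   [unconditioned shift]
  busfambeyu → busfambezu   [unconditioned shift]
  busfambezu → busfembezu   [vowel merger]
  busfembezu → vusfemvezu   [unconditioned shift]
  giving Lugor vusfemvezu.
The other candidates each miss or misapply at least one Lugor change.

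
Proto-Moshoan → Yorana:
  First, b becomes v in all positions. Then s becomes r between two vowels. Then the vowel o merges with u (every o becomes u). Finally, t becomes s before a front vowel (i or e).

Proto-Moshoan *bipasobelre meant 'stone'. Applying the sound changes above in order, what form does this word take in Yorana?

viparuvelre

Yorana: *bipasobelre > vipasovelre > viparovelre > viparuvelre  (by unconditioned shift, rhotacism, vowel merger)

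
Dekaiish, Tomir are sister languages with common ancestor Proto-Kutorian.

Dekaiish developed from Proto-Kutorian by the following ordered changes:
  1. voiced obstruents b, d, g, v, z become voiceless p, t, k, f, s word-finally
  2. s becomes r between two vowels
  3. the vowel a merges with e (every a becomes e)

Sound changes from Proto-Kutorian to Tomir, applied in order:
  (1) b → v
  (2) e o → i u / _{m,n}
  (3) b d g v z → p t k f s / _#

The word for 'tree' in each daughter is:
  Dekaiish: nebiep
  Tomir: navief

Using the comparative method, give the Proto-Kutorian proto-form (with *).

Position 2: Dekaiish has e, Tomir has a. Tomir preserves a here (none of its changes turn any other segment into a), so the proto-segment is *a.
Position 3: Dekaiish has b, Tomir has v. Dekaiish preserves b here (none of its changes turn any other segment into b), so the proto-segment is *b.
Verify the candidate proto-form against each daughter:
Dekaiish: *nabieb > nabiep > nebiep  (by final devoicing, vowel merger)
Tomir: *nabieb > naviev > navief  (by unconditioned shift, final devoicing)
No other proto-form is consistent with every reflex, so the reconstruction is *nabieb.

*nabieb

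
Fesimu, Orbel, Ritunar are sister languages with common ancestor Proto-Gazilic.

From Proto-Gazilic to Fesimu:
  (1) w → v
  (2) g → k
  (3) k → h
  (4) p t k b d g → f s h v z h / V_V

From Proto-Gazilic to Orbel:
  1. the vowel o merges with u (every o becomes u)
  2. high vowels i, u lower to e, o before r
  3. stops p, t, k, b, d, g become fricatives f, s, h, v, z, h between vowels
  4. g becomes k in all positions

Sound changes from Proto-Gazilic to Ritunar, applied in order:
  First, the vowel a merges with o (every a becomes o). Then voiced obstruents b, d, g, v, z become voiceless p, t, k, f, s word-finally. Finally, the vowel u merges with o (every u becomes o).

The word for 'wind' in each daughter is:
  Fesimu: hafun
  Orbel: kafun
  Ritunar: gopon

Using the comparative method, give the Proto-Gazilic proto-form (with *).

Position 1: Fesimu has h, Orbel has k, Ritunar has g. Ritunar preserves g here (none of its changes turn any other segment into g), so the proto-segment is *g.
Position 4: Fesimu has u, Orbel has u, Ritunar has o. Fesimu preserves u here (none of its changes turn any other segment into u), so the proto-segment is *u.
Verify the candidate proto-form against each daughter:
Fesimu: start from *gapun.
  rule 1: no change — gapun
  rule 2 (unconditioned shift): gapun → kapun
  rule 3 (unconditioned shift): kapun → hapun
  rule 4 (intervocalic lenition): hapun → hafun
  ⇒ Fesimu hafun
Orbel: start from *gapun.
  rule 1: no change — gapun
  rule 2: no change — gapun
  rule 3 (intervocalic lenition): gapun → gafun
  rule 4 (unconditioned shift): gafun → kafun
  ⇒ Orbel kafun
Ritunar: *gapun > gopun > gopon  (by vowel merger, vowel merger)
*gapun is the unique common source.

*gapun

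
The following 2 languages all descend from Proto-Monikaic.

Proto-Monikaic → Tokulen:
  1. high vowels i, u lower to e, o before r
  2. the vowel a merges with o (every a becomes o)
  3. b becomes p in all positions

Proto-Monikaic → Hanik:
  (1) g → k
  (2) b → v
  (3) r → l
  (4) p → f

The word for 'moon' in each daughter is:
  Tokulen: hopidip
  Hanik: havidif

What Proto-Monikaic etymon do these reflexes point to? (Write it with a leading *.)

Position 2: Tokulen has o, Hanik has a. Hanik preserves a here (none of its changes turn any other segment into a), so the proto-segment is *a.
Position 7: Tokulen has p, Hanik has f. Taking the neighbouring segments as reconstructed: Tokulen p could go back to *p or *b; Hanik f could go back to *p or *f — the one source consistent with every daughter is *p.
Position 3: Tokulen has p, Hanik has v. Taking the neighbouring segments as reconstructed: Tokulen p could go back to *p or *b; Hanik v could go back to *b or *v — the one source consistent with every daughter is *b.
This points to *habidip. Verify forward in each daughter:
Tokulen: *habidip
  habidip (rule 1 does not apply)
  habidip → hobidip   [vowel merger]
  hobidip → hopidip   [unconditioned shift]
  giving Tokulen hopidip.
Hanik: *habidip
  habidip (rule 1 does not apply)
  habidip → havidip   [unconditioned shift]
  havidip (rule 3 does not apply)
  havidip → havidif   [unconditioned shift]
  giving Hanik havidif.
No other proto-form is consistent with every reflex, so the reconstruction is *habidip.

*habidip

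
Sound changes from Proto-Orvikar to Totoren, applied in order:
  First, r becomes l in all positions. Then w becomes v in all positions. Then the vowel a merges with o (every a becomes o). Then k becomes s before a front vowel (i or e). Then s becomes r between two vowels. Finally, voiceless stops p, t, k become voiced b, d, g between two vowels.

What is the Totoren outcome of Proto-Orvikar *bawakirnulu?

bovorilnulu

Totoren: *bawakirnulu
  bawakirnulu → bawakilnulu   [unconditioned shift]
  bawakilnulu → bavakilnulu   [unconditioned shift]
  bavakilnulu → bovokilnulu   [vowel merger]
  bovokilnulu → bovosilnulu   [palatalisation]
  bovosilnulu → bovorilnulu   [rhotacism]
  bovorilnulu (rule 6 does not apply)
  giving Totoren bovorilnulu.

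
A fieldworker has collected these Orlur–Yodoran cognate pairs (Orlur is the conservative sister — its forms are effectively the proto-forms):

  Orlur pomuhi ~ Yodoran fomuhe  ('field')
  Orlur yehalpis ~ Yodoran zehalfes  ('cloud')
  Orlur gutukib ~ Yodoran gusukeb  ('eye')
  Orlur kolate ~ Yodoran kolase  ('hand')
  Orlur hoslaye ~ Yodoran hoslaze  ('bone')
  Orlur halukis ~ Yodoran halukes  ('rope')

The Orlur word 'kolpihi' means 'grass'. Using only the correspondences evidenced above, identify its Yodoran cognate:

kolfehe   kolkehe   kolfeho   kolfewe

yehalpis ~ zehalfes — Orlur p corresponds to Yodoran f after a consonant, before a front vowel.
yehalpis ~ zehalfes, halukis ~ halukes — Orlur i corresponds to Yodoran e after a consonant, before a consonant other than r, m, n, p, b, f, v.
pomuhi ~ fomuhe — Orlur i corresponds to Yodoran e word-finally.
Applying these to Orlur 'kolpihi':
  kolpihi → kolfihi   (p→f after a consonant, before a front vowel)
  kolfihi → kolfehi   (i→e after a consonant, before a consonant other than r, m, n, p, b, f, v)
  kolfehi → kolfehe   (i→e word-finally)
So the Yodoran cognate is 'kolfehe'.

kolfehe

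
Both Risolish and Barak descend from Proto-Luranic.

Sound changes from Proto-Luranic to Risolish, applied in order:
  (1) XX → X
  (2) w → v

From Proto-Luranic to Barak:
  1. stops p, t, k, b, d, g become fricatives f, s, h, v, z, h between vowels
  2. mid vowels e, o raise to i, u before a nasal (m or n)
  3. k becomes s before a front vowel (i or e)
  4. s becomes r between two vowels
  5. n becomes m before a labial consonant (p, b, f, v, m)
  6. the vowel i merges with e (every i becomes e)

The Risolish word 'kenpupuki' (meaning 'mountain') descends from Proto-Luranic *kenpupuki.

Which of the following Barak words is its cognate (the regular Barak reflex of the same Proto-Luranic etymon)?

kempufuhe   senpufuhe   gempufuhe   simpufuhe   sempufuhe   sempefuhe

Barak: *kenpupuki > kenpufuhi > kinpufuhi > sinpufuhi > simpufuhi > sempufuhe  (by intervocalic lenition, pre-nasal raising, palatalisation, nasal place assimilation, vowel merger)

sempufuhe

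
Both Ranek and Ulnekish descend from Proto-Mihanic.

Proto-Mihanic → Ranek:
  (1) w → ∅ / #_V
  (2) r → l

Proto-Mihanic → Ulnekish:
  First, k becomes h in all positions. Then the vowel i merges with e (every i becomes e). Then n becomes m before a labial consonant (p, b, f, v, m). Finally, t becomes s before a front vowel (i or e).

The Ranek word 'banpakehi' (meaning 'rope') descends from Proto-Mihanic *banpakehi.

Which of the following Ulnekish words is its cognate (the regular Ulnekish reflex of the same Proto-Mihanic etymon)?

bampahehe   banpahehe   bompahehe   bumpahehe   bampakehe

bampahehe

Ulnekish: *banpakehi > banpahehi > banpahehe > bampahehe  (by unconditioned shift, vowel merger, nasal place assimilation)
Only 'bampahehe' matches the regular Ulnekish development of *banpakehi.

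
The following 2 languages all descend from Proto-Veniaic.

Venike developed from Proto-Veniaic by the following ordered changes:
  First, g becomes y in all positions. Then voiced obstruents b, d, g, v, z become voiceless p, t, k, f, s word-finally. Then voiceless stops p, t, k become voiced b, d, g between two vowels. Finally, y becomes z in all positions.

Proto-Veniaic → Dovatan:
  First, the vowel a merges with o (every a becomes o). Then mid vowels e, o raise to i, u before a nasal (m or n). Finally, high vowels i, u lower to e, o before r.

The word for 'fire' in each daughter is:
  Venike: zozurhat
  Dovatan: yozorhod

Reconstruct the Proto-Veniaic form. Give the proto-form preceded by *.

*yozurhad

Position 4: Venike has u, Dovatan has o. Venike preserves u here (none of its changes turn any other segment into u), so the proto-segment is *u.
Position 1: Venike has z, Dovatan has y. Dovatan preserves y here (none of its changes turn any other segment into y), so the proto-segment is *y.
This points to *yozurhad. Verify forward in each daughter:
Venike: start from *yozurhad.
  rule 1: no change — yozurhad
  rule 2 (final devoicing): yozurhad → yozurhat
  rule 3: no change — yozurhat
  rule 4 (unconditioned shift): yozurhat → zozurhat
  ⇒ Venike zozurhat
Dovatan: *yozurhad > yozurhod > yozorhod  (by vowel merger, pre-rhotic lowering)
No other proto-form is consistent with every reflex, so the reconstruction is *yozurhad.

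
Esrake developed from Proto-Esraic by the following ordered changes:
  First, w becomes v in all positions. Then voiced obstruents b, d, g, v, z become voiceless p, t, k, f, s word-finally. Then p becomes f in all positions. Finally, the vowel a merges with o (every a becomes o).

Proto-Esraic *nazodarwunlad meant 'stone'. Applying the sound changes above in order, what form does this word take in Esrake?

Esrake: *nazodarwunlad
  nazodarwunlad → nazodarvunlad   [unconditioned shift]
  nazodarvunlad → nazodarvunlat   [final devoicing]
  nazodarvunlat (rule 3 does not apply)
  nazodarvunlat → nozodorvunlot   [vowel merger]
  giving Esrake nozodorvunlot.

nozodorvunlot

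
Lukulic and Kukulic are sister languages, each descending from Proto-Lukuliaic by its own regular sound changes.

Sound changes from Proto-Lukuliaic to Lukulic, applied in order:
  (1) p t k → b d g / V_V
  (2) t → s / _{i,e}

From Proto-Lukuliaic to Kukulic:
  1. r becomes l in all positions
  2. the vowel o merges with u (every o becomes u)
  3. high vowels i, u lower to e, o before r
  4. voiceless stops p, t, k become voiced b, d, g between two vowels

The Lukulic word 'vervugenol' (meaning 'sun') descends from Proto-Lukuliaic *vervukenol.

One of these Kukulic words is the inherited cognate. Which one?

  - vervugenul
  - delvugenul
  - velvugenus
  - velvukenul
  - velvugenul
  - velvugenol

Kukulic: *vervukenol > velvukenol > velvukenul > velvugenul  (by unconditioned shift, vowel merger, intervocalic voicing)
Only 'velvugenul' matches the regular Kukulic development of *vervukenol.

velvugenul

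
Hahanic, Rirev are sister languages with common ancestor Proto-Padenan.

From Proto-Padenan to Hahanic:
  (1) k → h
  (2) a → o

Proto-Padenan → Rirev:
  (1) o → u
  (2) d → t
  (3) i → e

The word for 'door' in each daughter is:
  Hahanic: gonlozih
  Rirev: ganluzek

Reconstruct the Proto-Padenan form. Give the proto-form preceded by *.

Position 8: Hahanic has h, Rirev has k. Rirev preserves k here (none of its changes turn any other segment into k), so the proto-segment is *k.
Position 2: Hahanic has o, Rirev has a. Rirev preserves a here (none of its changes turn any other segment into a), so the proto-segment is *a.
Continuing position by position gives *ganlozik; check it forward:
Hahanic: start from *ganlozik.
  rule 1 (unconditioned shift): ganlozik → ganlozih
  rule 2 (vowel merger): ganlozih → gonlozih
  ⇒ Hahanic gonlozih
Rirev: *ganlozik > ganluzik > ganluzek  (by vowel merger, vowel merger)
No other proto-form is consistent with every reflex, so the reconstruction is *ganlozik.

*ganlozik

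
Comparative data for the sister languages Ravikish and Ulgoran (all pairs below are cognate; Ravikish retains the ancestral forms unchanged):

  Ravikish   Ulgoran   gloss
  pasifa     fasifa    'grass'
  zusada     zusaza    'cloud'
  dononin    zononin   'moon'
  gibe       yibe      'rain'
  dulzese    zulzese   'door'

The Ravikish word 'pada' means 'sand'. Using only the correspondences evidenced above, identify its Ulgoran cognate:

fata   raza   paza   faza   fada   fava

faza

pasifa ~ fasifa — Ravikish p corresponds to Ulgoran f word-initially before a back vowel.
zusada ~ zusaza — Ravikish d corresponds to Ulgoran z between vowels (before a back vowel).
Applying these to Ravikish 'pada':
  pada → fada   (p→f word-initially before a back vowel)
  fada → faza   (d→z between vowels (before a back vowel))
So the Ulgoran cognate is 'faza'.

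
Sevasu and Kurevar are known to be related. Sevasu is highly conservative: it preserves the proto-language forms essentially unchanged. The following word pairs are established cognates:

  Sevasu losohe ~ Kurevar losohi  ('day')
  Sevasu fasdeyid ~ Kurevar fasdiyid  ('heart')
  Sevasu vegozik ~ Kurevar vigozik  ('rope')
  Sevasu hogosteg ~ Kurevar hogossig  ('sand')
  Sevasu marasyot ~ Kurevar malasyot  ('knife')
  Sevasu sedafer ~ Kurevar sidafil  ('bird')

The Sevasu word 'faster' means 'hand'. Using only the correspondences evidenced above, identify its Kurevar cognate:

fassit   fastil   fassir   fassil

fassil

hogosteg ~ hogossig — Sevasu t corresponds to Kurevar s after a consonant, before a front vowel.
sedafer ~ sidafil — Sevasu e corresponds to Kurevar i after a consonant, before r.
sedafer ~ sidafil — Sevasu r corresponds to Kurevar l word-finally.
Applying these to Sevasu 'faster':
  faster → fasser   (t→s after a consonant, before a front vowel)
  fasser → fassir   (e→i after a consonant, before r)
  fassir → fassil   (r→l word-finally)
So the Kurevar cognate is 'fassil'.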